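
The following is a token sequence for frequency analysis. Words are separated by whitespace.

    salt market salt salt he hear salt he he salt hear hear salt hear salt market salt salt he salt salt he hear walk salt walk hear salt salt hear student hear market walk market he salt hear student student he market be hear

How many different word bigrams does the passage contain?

25

44 tokens → 43 bigram windows in total.
Repeated bigrams (each contributes count−1 duplicates):
  hear salt: 4
  salt he: 4
  salt hear: 4
  salt salt: 4
  he salt: 3
  he hear: 2
  hear student: 2
  market salt: 2
  … (1 more repeated)
18 duplicate windows → 43 − 18 = 25 distinct.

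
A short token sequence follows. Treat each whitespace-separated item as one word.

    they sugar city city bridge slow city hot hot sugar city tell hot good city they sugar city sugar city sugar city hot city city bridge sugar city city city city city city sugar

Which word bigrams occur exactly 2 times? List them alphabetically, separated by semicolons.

Bigram counts meeting the condition (exactly 2 times):
  city bridge: 2
  city hot: 2
  they sugar: 2

city bridge; city hot; they sugar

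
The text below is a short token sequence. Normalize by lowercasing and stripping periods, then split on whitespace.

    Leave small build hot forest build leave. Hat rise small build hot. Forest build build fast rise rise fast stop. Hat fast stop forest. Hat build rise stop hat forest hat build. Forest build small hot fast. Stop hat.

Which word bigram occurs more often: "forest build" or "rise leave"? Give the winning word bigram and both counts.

"forest build" (3 vs 0)

"forest build": 3 occurrences
"rise leave": 0 occurrences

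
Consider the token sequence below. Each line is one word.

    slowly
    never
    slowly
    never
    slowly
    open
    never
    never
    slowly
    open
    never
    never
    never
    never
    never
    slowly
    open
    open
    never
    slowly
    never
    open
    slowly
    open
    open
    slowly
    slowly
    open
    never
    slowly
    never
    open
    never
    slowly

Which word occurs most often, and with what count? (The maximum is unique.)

"never", 14 times

Unigram frequencies (highest first):
  never: 14
  slowly: 11
  open: 9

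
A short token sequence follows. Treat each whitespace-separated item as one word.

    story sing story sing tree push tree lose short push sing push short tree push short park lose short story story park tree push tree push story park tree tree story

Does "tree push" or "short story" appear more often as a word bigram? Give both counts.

"tree push": 4 occurrences
"short story": 1 occurrence

"tree push" (4 vs 1)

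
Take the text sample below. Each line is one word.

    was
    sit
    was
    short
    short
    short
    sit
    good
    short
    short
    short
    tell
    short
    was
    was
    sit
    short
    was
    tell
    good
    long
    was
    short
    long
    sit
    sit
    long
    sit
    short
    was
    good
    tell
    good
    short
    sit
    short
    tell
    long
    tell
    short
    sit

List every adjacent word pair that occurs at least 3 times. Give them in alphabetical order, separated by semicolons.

Bigram counts meeting the condition (at least 3 times):
  short short: 4
  short sit: 3
  short was: 3
  sit short: 3

short short; short sit; short was; sit short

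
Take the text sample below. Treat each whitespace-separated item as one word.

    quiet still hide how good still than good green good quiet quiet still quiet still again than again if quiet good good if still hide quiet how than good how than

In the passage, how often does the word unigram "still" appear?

5

Scanning the 31 tokens for "still":
  position 2: still
  position 6: still
  position 13: still
  position 15: still
  position 24: still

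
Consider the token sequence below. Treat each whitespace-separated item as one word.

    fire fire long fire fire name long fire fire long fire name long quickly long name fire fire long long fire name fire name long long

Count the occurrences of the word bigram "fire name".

4

Scanning the 25 overlapping bigram windows for "fire name":
  position 5–6: fire name
  position 11–12: fire name
  position 21–22: fire name
  position 23–24: fire name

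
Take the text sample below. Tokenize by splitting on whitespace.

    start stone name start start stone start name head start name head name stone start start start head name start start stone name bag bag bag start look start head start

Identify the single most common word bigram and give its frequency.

"start start", 4 times

Bigram frequencies (highest first):
  start start: 4
  start stone: 3
  stone name: 2
  name start: 2
  stone start: 2
  start name: 2
  … (10 more, each ≤ 2)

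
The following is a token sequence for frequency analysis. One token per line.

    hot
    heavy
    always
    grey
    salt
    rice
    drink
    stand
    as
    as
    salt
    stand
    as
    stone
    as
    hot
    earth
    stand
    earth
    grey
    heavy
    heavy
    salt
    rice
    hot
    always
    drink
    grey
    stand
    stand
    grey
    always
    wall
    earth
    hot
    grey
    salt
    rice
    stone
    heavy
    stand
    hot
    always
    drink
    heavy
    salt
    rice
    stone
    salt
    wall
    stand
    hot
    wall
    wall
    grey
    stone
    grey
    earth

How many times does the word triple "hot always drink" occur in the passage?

2

Scanning the 56 overlapping trigram windows for "hot always drink":
  position 25–27: hot always drink
  position 42–44: hot always drink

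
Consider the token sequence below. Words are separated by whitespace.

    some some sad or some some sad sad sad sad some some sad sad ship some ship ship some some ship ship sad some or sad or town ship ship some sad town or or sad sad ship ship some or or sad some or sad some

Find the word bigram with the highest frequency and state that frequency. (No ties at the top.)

"sad sad", 5 times

Bigram frequencies (highest first):
  sad sad: 5
  some some: 4
  some sad: 4
  sad some: 4
  ship some: 4
  ship ship: 4
  … (12 more, each ≤ 4)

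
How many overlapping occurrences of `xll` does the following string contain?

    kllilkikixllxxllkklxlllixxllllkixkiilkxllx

5

Sliding a length-3 window over the 42 characters (40 positions):
  position 10–12: xll
  position 14–16: xll
  position 20–22: xll
  position 26–28: xll
  position 39–41: xll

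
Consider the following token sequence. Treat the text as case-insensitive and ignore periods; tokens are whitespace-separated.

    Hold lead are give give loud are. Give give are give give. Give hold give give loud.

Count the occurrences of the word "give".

Scanning the 17 tokens for "give":
  position 4: give
  position 5: give
  position 8: give
  position 9: give
  position 11: give
  position 12: give
  position 13: give
  position 15: give
  position 16: give

9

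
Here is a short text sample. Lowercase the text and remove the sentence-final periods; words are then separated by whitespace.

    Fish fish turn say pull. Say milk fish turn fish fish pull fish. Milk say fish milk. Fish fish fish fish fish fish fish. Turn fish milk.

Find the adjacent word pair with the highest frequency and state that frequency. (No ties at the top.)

Bigram frequencies (highest first):
  fish fish: 8
  fish turn: 3
  fish milk: 3
  milk fish: 2
  turn fish: 2
  turn say: 1
  … (7 more, each ≤ 1)

"fish fish", 8 times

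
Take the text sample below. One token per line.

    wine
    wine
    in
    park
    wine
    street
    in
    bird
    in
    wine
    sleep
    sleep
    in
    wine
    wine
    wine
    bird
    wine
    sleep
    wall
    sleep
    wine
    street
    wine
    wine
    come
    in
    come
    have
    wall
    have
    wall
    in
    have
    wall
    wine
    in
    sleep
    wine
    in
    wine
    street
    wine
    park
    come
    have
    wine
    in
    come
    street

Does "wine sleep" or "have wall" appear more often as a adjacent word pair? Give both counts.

"have wall" (3 vs 2)

"wine sleep": 2 occurrences
"have wall": 3 occurrences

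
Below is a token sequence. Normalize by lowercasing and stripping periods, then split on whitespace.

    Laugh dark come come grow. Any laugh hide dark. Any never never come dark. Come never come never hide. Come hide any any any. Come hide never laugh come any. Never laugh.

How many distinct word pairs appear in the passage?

24

32 tokens → 31 bigram windows in total.
Repeated bigrams (each contributes count−1 duplicates):
  any any: 2
  any never: 2
  come hide: 2
  come never: 2
  dark come: 2
  never come: 2
  never laugh: 2
7 duplicate windows → 31 − 7 = 24 distinct.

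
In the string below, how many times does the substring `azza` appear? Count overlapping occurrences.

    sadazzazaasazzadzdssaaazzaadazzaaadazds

Sliding a length-4 window over the 39 characters (36 positions):
  position 4–7: azza
  position 12–15: azza
  position 23–26: azza
  position 29–32: azza

4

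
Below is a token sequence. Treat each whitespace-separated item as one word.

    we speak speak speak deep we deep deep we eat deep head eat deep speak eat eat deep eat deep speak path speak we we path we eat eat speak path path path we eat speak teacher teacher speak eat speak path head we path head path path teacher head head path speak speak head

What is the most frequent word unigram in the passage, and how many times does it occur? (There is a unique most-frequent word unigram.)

"speak", 12 times

Unigram frequencies (highest first):
  speak: 12
  path: 10
  eat: 9
  we: 8
  deep: 7
  head: 6
  … (1 more, each ≤ 3)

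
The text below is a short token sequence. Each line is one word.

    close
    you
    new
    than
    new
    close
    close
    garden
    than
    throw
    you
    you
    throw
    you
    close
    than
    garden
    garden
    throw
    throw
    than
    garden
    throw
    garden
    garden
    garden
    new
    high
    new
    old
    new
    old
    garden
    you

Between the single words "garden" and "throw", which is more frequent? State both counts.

"garden" (8 vs 5)

"garden": 8 occurrences
"throw": 5 occurrences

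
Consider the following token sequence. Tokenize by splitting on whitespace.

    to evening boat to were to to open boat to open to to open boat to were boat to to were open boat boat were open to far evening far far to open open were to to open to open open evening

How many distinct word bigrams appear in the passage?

21

42 tokens → 41 bigram windows in total.
Repeated bigrams (each contributes count−1 duplicates):
  to open: 6
  boat to: 4
  to to: 4
  open boat: 3
  open to: 3
  to were: 3
  open open: 2
  were open: 2
  … (1 more repeated)
20 duplicate windows → 41 − 20 = 21 distinct.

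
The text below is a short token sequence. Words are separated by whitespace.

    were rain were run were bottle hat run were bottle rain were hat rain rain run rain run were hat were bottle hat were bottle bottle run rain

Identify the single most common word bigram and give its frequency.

Bigram frequencies (highest first):
  were bottle: 4
  run were: 3
  rain were: 2
  bottle hat: 2
  were hat: 2
  rain run: 2
  … (10 more, each ≤ 2)

"were bottle", 4 times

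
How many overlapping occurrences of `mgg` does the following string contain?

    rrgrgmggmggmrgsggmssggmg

Sliding a length-3 window over the 24 characters (22 positions):
  position 6–8: mgg
  position 9–11: mgg

2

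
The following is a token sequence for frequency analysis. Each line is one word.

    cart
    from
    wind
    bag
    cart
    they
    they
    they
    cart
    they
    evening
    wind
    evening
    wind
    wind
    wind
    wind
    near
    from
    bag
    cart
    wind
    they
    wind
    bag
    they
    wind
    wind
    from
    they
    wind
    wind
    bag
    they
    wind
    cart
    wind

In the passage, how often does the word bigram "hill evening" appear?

Scanning the 36 overlapping bigram windows for "hill evening":
  (none found)

0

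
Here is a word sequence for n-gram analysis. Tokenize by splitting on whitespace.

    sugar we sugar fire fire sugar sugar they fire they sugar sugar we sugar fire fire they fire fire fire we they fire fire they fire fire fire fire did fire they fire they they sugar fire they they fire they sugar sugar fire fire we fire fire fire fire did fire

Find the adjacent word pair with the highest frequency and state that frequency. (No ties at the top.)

"fire fire", 12 times

Bigram frequencies (highest first):
  fire fire: 12
  fire they: 7
  they fire: 6
  sugar fire: 4
  sugar sugar: 3
  they sugar: 3
  … (10 more, each ≤ 2)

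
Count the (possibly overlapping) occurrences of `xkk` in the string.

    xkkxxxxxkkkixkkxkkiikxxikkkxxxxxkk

5

Sliding a length-3 window over the 34 characters (32 positions):
  position 1–3: xkk
  position 8–10: xkk
  position 13–15: xkk
  position 16–18: xkk
  position 32–34: xkk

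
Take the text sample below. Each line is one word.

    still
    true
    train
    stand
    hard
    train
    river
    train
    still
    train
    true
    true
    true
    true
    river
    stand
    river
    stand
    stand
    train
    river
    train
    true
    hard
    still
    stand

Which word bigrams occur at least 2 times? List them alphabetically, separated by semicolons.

Bigram counts meeting the condition (at least 2 times):
  river stand: 2
  river train: 2
  train river: 2
  train true: 2
  true true: 3

river stand; river train; train river; train true; true true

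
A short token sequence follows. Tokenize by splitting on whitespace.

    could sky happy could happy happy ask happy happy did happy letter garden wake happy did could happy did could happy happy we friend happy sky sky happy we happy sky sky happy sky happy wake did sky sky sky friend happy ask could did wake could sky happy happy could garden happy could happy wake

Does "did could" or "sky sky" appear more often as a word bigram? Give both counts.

"did could": 2 occurrences
"sky sky": 4 occurrences

"sky sky" (4 vs 2)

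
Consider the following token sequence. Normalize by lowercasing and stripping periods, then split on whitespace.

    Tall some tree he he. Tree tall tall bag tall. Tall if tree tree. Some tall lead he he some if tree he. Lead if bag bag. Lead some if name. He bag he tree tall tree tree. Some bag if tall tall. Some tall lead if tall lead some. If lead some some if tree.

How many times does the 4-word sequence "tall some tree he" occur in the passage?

1

Scanning the 53 overlapping 4-gram windows for "tall some tree he":
  position 1–4: tall some tree he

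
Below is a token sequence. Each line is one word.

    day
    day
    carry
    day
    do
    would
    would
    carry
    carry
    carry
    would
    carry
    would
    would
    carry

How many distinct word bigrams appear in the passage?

9

15 tokens → 14 bigram windows in total.
Repeated bigrams (each contributes count−1 duplicates):
  would carry: 3
  carry carry: 2
  carry would: 2
  would would: 2
5 duplicate windows → 14 − 5 = 9 distinct.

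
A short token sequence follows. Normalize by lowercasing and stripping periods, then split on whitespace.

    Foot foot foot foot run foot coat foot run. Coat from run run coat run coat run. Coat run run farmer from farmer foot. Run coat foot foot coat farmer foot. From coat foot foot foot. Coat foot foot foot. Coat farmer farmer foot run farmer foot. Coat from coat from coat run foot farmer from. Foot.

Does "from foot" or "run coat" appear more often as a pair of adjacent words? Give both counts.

"run coat" (5 vs 1)

"from foot": 1 occurrence
"run coat": 5 occurrences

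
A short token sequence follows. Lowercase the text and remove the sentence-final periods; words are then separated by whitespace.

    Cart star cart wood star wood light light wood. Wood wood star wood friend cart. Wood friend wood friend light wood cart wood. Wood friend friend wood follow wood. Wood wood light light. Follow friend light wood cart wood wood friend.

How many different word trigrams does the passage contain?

31

41 tokens → 39 trigram windows in total.
Repeated trigrams (each contributes count−1 duplicates):
  cart wood wood: 2
  friend light wood: 2
  light wood cart: 2
  wood cart wood: 2
  wood light light: 2
  wood star wood: 2
  wood wood friend: 2
  wood wood wood: 2
8 duplicate windows → 39 − 8 = 31 distinct.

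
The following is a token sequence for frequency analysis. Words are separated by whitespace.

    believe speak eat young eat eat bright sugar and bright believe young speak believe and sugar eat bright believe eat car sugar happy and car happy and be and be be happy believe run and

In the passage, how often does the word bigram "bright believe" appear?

2

Scanning the 34 overlapping bigram windows for "bright believe":
  position 10–11: bright believe
  position 18–19: bright believe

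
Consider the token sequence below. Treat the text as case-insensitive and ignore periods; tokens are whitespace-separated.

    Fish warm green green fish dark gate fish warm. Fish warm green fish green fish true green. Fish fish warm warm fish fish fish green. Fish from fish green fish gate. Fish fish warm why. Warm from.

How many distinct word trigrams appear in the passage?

31

37 tokens → 35 trigram windows in total.
Repeated trigrams (each contributes count−1 duplicates):
  fish green fish: 3
  fish fish warm: 2
  fish warm green: 2
4 duplicate windows → 35 − 4 = 31 distinct.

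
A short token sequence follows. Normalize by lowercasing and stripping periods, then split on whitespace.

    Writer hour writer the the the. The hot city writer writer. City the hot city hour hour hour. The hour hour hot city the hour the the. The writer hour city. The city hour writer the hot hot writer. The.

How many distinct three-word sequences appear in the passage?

34

40 tokens → 38 trigram windows in total.
Repeated trigrams (each contributes count−1 duplicates):
  the the the: 3
  hour writer the: 2
  the hot city: 2
4 duplicate windows → 38 − 4 = 34 distinct.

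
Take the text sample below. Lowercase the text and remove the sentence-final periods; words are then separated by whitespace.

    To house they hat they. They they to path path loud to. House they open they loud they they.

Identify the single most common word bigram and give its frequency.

Bigram frequencies (highest first):
  they they: 3
  to house: 2
  house they: 2
  they hat: 1
  hat they: 1
  they to: 1
  … (8 more, each ≤ 1)

"they they", 3 times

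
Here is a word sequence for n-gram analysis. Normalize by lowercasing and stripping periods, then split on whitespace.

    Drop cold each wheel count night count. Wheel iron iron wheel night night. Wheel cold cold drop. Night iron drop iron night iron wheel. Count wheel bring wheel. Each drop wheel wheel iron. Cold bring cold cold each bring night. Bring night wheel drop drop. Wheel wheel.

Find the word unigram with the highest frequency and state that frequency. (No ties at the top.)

Unigram frequencies (highest first):
  wheel: 12
  night: 7
  drop: 6
  cold: 6
  iron: 6
  bring: 4
  … (2 more, each ≤ 3)

"wheel", 12 times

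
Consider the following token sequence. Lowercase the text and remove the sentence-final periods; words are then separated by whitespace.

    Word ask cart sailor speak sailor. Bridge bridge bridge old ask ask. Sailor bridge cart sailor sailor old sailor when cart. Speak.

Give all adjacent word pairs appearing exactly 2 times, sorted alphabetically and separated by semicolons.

bridge bridge; cart sailor; sailor bridge

Bigram counts meeting the condition (exactly 2 times):
  bridge bridge: 2
  cart sailor: 2
  sailor bridge: 2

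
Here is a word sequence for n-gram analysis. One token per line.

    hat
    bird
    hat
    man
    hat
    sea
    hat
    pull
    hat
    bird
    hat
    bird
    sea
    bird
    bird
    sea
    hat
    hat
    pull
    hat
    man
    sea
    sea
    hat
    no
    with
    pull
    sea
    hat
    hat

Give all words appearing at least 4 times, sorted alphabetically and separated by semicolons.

bird; hat; sea

Unigram counts meeting the condition (at least 4 times):
  bird: 5
  hat: 12
  sea: 6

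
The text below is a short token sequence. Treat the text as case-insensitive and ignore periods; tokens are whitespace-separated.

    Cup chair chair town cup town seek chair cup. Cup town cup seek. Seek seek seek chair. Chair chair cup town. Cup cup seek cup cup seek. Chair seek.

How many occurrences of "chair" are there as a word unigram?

Scanning the 29 tokens for "chair":
  position 2: chair
  position 3: chair
  position 8: chair
  position 17: chair
  position 18: chair
  position 19: chair
  position 28: chair

7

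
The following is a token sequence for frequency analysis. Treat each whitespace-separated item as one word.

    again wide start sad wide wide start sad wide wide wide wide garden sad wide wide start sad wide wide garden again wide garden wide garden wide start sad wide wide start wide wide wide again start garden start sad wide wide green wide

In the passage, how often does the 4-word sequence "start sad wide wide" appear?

5

Scanning the 41 overlapping 4-gram windows for "start sad wide wide":
  position 3–6: start sad wide wide
  position 7–10: start sad wide wide
  position 17–20: start sad wide wide
  position 28–31: start sad wide wide
  position 39–42: start sad wide wide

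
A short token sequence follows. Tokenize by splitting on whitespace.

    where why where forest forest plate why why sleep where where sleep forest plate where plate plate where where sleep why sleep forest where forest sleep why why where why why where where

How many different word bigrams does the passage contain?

18

33 tokens → 32 bigram windows in total.
Repeated bigrams (each contributes count−1 duplicates):
  where where: 3
  why where: 3
  why why: 3
  forest plate: 2
  plate where: 2
  sleep forest: 2
  sleep why: 2
  where forest: 2
  … (3 more repeated)
14 duplicate windows → 32 − 14 = 18 distinct.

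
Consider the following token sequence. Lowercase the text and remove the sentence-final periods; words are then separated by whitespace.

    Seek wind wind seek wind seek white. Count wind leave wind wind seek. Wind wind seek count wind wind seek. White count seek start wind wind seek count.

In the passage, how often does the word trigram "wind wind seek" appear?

5

Scanning the 26 overlapping trigram windows for "wind wind seek":
  position 2–4: wind wind seek
  position 11–13: wind wind seek
  position 14–16: wind wind seek
  position 18–20: wind wind seek
  position 25–27: wind wind seek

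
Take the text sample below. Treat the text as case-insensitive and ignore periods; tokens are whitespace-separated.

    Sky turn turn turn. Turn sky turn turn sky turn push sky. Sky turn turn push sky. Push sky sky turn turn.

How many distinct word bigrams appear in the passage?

22 tokens → 21 bigram windows in total.
Repeated bigrams (each contributes count−1 duplicates):
  turn turn: 6
  sky turn: 5
  push sky: 3
  sky sky: 2
  turn push: 2
  turn sky: 2
14 duplicate windows → 21 − 14 = 7 distinct.

7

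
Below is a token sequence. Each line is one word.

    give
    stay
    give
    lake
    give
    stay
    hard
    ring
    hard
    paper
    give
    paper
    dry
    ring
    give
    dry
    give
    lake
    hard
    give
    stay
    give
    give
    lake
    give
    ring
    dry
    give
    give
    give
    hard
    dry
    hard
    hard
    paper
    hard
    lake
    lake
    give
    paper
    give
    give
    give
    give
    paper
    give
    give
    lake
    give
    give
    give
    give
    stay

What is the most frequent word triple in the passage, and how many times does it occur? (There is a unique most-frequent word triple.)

"give give give", 5 times

Trigram frequencies (highest first):
  give give give: 5
  give lake give: 3
  give stay give: 2
  give give lake: 2
  give paper give: 2
  paper give give: 2
  … (35 more, each ≤ 1)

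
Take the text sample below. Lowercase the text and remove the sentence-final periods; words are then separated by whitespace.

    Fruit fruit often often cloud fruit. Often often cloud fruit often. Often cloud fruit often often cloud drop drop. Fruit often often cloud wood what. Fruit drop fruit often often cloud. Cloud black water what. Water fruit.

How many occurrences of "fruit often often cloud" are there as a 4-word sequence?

Scanning the 34 overlapping 4-gram windows for "fruit often often cloud":
  position 2–5: fruit often often cloud
  position 6–9: fruit often often cloud
  position 10–13: fruit often often cloud
  position 14–17: fruit often often cloud
  position 20–23: fruit often often cloud
  position 28–31: fruit often often cloud

6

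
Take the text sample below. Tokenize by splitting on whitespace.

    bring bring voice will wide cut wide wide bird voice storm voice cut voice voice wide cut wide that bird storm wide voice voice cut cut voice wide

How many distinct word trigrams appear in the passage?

25

28 tokens → 26 trigram windows in total.
Repeated trigrams (each contributes count−1 duplicates):
  wide cut wide: 2
1 duplicate windows → 26 − 1 = 25 distinct.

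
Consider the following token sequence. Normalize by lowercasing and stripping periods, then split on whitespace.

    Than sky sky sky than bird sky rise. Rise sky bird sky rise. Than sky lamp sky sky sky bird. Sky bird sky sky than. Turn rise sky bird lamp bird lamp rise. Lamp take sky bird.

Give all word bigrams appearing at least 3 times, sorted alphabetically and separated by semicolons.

Bigram counts meeting the condition (at least 3 times):
  bird sky: 4
  sky bird: 5
  sky sky: 5

bird sky; sky bird; sky sky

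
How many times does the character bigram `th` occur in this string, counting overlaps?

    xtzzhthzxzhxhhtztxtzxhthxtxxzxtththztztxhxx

Sliding a length-2 window over the 43 characters (42 positions):
  position 6–7: th
  position 23–24: th
  position 32–33: th
  position 34–35: th

4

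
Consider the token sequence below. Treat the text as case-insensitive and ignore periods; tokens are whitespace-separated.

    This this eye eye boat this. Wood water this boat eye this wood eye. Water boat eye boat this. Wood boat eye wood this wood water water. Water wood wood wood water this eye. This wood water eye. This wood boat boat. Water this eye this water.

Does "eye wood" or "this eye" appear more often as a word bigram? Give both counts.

"eye wood": 1 occurrence
"this eye": 3 occurrences

"this eye" (3 vs 1)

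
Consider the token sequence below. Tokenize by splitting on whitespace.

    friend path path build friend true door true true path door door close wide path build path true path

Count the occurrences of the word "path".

Scanning the 19 tokens for "path":
  position 2: path
  position 3: path
  position 10: path
  position 15: path
  position 17: path
  position 19: path

6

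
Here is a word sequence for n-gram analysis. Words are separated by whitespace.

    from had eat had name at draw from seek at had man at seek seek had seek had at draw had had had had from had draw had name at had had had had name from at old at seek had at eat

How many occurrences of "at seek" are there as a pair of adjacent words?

2

Scanning the 42 overlapping bigram windows for "at seek":
  position 13–14: at seek
  position 39–40: at seek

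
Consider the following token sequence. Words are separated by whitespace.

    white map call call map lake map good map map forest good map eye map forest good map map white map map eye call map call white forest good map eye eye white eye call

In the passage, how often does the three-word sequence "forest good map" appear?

Scanning the 33 overlapping trigram windows for "forest good map":
  position 11–13: forest good map
  position 16–18: forest good map
  position 28–30: forest good map

3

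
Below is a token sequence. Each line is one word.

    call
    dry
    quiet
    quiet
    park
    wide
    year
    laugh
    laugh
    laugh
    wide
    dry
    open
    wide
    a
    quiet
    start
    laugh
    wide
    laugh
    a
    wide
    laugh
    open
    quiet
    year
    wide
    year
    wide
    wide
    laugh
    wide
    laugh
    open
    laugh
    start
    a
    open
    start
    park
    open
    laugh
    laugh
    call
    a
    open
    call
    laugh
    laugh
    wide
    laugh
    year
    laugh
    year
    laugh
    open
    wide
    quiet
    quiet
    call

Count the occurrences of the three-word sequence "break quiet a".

Scanning the 58 overlapping trigram windows for "break quiet a":
  (none found)

0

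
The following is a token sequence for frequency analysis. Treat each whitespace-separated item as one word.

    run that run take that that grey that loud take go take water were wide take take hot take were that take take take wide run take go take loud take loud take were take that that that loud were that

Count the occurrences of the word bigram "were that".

2

Scanning the 40 overlapping bigram windows for "were that":
  position 20–21: were that
  position 40–41: were that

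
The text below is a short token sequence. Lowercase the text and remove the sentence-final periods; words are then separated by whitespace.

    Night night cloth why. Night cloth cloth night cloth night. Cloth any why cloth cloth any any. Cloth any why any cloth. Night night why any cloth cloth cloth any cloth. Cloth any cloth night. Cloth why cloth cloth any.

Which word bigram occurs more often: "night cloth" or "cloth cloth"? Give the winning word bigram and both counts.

"night cloth": 5 occurrences
"cloth cloth": 6 occurrences

"cloth cloth" (6 vs 5)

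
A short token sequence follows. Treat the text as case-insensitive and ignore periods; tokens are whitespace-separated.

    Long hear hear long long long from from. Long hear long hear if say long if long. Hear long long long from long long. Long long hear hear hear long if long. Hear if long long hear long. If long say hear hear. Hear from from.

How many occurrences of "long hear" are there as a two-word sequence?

7

Scanning the 45 overlapping bigram windows for "long hear":
  position 1–2: long hear
  position 9–10: long hear
  position 11–12: long hear
  position 17–18: long hear
  position 26–27: long hear
  position 32–33: long hear
  position 36–37: long hear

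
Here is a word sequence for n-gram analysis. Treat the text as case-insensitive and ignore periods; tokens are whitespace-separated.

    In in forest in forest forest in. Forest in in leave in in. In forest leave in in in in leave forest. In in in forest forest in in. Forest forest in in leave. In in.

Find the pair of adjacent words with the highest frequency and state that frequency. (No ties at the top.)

Bigram frequencies (highest first):
  in in: 12
  in forest: 6
  forest in: 6
  forest forest: 3
  in leave: 3
  leave in: 3
  … (2 more, each ≤ 1)

"in in", 12 times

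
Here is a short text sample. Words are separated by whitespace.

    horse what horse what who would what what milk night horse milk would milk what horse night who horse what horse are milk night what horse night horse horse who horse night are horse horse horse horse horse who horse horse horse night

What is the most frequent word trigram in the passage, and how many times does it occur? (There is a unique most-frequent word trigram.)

Trigram frequencies (highest first):
  horse horse horse: 4
  horse what horse: 2
  what horse night: 2
  horse horse who: 2
  horse who horse: 2
  what horse what: 1
  … (28 more, each ≤ 1)

"horse horse horse", 4 times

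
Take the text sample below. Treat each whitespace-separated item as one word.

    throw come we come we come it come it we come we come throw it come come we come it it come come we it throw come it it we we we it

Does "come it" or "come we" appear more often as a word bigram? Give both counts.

"come it": 4 occurrences
"come we": 5 occurrences

"come we" (5 vs 4)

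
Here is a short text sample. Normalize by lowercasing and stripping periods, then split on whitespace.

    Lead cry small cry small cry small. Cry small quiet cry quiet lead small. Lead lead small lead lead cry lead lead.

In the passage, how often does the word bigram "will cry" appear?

Scanning the 21 overlapping bigram windows for "will cry":
  (none found)

0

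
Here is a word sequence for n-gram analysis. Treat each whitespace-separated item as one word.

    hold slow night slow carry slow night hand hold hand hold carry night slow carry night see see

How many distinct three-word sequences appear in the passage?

18 tokens → 16 trigram windows in total.
Repeated trigrams (each contributes count−1 duplicates):
  night slow carry: 2
1 duplicate windows → 16 − 1 = 15 distinct.

15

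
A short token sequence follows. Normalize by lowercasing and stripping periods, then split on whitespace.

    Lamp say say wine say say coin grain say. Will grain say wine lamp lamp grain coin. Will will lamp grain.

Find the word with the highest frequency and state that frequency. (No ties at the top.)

"say", 6 times

Unigram frequencies (highest first):
  say: 6
  lamp: 4
  grain: 4
  will: 3
  wine: 2
  coin: 2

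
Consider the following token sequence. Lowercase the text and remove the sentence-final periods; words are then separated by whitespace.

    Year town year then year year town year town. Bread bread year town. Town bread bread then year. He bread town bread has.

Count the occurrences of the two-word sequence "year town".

4

Scanning the 22 overlapping bigram windows for "year town":
  position 1–2: year town
  position 6–7: year town
  position 8–9: year town
  position 12–13: year town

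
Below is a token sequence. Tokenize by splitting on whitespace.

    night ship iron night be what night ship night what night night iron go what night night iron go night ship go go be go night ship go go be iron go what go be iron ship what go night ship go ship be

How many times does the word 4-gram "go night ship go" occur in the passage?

3

Scanning the 41 overlapping 4-gram windows for "go night ship go":
  position 19–22: go night ship go
  position 25–28: go night ship go
  position 39–42: go night ship go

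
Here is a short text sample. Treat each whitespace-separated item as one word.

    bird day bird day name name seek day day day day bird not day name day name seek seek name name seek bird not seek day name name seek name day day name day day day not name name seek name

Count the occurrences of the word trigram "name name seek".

4

Scanning the 39 overlapping trigram windows for "name name seek":
  position 5–7: name name seek
  position 20–22: name name seek
  position 27–29: name name seek
  position 38–40: name name seek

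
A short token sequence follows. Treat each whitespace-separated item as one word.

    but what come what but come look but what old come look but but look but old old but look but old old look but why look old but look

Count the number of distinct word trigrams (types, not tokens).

30 tokens → 28 trigram windows in total.
Repeated trigrams (each contributes count−1 duplicates):
  but look but: 2
  but old old: 2
  come look but: 2
  look but old: 2
  old but look: 2
5 duplicate windows → 28 − 5 = 23 distinct.

23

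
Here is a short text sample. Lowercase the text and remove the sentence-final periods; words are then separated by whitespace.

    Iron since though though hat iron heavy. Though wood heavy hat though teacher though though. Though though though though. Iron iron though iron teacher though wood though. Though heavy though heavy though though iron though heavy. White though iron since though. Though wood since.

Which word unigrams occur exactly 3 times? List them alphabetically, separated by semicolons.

since; wood

Unigram counts meeting the condition (exactly 3 times):
  since: 3
  wood: 3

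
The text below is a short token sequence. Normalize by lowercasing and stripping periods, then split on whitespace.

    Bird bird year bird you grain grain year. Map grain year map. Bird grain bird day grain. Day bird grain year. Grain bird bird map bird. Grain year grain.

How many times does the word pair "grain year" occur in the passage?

4

Scanning the 28 overlapping bigram windows for "grain year":
  position 7–8: grain year
  position 10–11: grain year
  position 20–21: grain year
  position 27–28: grain year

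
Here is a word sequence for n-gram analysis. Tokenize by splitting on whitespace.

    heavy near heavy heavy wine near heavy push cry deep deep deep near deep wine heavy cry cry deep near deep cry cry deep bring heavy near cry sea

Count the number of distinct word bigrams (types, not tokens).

29 tokens → 28 bigram windows in total.
Repeated bigrams (each contributes count−1 duplicates):
  cry deep: 3
  cry cry: 2
  deep deep: 2
  deep near: 2
  heavy near: 2
  near deep: 2
  near heavy: 2
8 duplicate windows → 28 − 8 = 20 distinct.

20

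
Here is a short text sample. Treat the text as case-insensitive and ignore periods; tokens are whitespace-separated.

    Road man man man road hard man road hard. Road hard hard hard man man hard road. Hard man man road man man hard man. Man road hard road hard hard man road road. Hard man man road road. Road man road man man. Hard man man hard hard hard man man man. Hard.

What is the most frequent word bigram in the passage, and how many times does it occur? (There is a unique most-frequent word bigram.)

Bigram frequencies (highest first):
  man man: 11
  hard man: 8
  man road: 7
  road hard: 7
  hard hard: 5
  man hard: 5
  … (3 more, each ≤ 4)

"man man", 11 times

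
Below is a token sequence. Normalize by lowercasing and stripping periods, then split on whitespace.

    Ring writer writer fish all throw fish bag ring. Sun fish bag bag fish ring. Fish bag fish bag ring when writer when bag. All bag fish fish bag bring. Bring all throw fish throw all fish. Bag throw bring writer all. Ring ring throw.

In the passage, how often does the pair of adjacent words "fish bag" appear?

6

Scanning the 44 overlapping bigram windows for "fish bag":
  position 7–8: fish bag
  position 11–12: fish bag
  position 16–17: fish bag
  position 18–19: fish bag
  position 28–29: fish bag
  position 37–38: fish bag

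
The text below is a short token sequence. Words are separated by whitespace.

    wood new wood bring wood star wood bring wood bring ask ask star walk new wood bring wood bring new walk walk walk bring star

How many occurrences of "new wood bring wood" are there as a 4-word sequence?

Scanning the 22 overlapping 4-gram windows for "new wood bring wood":
  position 2–5: new wood bring wood
  position 15–18: new wood bring wood

2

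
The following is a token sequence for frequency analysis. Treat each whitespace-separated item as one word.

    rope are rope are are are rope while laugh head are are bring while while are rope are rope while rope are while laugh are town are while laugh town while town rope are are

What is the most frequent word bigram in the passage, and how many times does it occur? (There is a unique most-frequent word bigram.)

"rope are", 5 times

Bigram frequencies (highest first):
  rope are: 5
  are rope: 4
  are are: 4
  while laugh: 3
  rope while: 2
  are while: 2
  … (14 more, each ≤ 1)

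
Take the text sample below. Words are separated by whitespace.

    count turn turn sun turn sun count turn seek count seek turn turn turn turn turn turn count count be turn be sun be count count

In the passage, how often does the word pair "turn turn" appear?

6

Scanning the 25 overlapping bigram windows for "turn turn":
  position 2–3: turn turn
  position 12–13: turn turn
  position 13–14: turn turn
  position 14–15: turn turn
  position 15–16: turn turn
  position 16–17: turn turn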